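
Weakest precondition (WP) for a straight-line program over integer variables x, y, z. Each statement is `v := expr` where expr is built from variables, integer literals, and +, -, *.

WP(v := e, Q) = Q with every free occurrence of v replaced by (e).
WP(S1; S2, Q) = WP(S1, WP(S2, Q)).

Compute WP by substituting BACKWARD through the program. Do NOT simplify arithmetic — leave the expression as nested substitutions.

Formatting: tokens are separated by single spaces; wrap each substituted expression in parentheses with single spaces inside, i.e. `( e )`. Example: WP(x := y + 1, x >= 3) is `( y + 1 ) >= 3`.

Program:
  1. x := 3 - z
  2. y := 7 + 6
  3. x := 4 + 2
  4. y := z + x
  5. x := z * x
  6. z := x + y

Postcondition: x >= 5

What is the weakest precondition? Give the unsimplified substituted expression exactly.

post: x >= 5
stmt 6: z := x + y  -- replace 0 occurrence(s) of z with (x + y)
  => x >= 5
stmt 5: x := z * x  -- replace 1 occurrence(s) of x with (z * x)
  => ( z * x ) >= 5
stmt 4: y := z + x  -- replace 0 occurrence(s) of y with (z + x)
  => ( z * x ) >= 5
stmt 3: x := 4 + 2  -- replace 1 occurrence(s) of x with (4 + 2)
  => ( z * ( 4 + 2 ) ) >= 5
stmt 2: y := 7 + 6  -- replace 0 occurrence(s) of y with (7 + 6)
  => ( z * ( 4 + 2 ) ) >= 5
stmt 1: x := 3 - z  -- replace 0 occurrence(s) of x with (3 - z)
  => ( z * ( 4 + 2 ) ) >= 5

Answer: ( z * ( 4 + 2 ) ) >= 5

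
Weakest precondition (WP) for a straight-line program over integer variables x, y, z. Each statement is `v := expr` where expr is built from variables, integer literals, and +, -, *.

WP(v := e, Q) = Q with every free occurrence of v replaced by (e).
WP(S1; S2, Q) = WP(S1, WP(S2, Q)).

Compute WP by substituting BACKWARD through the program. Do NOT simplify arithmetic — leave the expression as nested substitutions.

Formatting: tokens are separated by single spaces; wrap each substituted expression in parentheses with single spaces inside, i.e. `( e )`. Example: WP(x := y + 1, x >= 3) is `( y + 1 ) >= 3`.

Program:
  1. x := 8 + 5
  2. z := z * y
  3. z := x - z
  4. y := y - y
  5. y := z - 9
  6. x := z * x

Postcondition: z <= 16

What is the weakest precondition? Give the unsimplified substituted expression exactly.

post: z <= 16
stmt 6: x := z * x  -- replace 0 occurrence(s) of x with (z * x)
  => z <= 16
stmt 5: y := z - 9  -- replace 0 occurrence(s) of y with (z - 9)
  => z <= 16
stmt 4: y := y - y  -- replace 0 occurrence(s) of y with (y - y)
  => z <= 16
stmt 3: z := x - z  -- replace 1 occurrence(s) of z with (x - z)
  => ( x - z ) <= 16
stmt 2: z := z * y  -- replace 1 occurrence(s) of z with (z * y)
  => ( x - ( z * y ) ) <= 16
stmt 1: x := 8 + 5  -- replace 1 occurrence(s) of x with (8 + 5)
  => ( ( 8 + 5 ) - ( z * y ) ) <= 16

Answer: ( ( 8 + 5 ) - ( z * y ) ) <= 16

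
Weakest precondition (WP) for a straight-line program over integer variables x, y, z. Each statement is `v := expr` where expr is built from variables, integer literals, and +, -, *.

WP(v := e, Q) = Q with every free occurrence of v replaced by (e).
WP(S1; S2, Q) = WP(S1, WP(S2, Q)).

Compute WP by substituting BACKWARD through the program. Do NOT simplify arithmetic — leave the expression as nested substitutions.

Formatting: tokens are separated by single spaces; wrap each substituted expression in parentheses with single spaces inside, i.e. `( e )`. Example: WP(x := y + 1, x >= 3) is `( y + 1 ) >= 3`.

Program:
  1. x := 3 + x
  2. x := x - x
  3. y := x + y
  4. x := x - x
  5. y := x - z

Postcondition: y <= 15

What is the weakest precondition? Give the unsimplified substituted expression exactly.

post: y <= 15
stmt 5: y := x - z  -- replace 1 occurrence(s) of y with (x - z)
  => ( x - z ) <= 15
stmt 4: x := x - x  -- replace 1 occurrence(s) of x with (x - x)
  => ( ( x - x ) - z ) <= 15
stmt 3: y := x + y  -- replace 0 occurrence(s) of y with (x + y)
  => ( ( x - x ) - z ) <= 15
stmt 2: x := x - x  -- replace 2 occurrence(s) of x with (x - x)
  => ( ( ( x - x ) - ( x - x ) ) - z ) <= 15
stmt 1: x := 3 + x  -- replace 4 occurrence(s) of x with (3 + x)
  => ( ( ( ( 3 + x ) - ( 3 + x ) ) - ( ( 3 + x ) - ( 3 + x ) ) ) - z ) <= 15

Answer: ( ( ( ( 3 + x ) - ( 3 + x ) ) - ( ( 3 + x ) - ( 3 + x ) ) ) - z ) <= 15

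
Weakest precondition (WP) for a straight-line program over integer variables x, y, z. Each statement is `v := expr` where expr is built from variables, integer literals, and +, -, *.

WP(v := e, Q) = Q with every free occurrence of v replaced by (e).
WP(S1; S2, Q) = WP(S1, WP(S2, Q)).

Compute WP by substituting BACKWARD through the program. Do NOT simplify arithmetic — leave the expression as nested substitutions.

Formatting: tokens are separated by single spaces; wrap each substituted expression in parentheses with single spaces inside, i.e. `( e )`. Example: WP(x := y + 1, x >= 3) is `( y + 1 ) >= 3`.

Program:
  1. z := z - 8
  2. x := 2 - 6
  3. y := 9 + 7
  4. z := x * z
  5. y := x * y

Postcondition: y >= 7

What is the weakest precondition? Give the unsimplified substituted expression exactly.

Answer: ( ( 2 - 6 ) * ( 9 + 7 ) ) >= 7

Derivation:
post: y >= 7
stmt 5: y := x * y  -- replace 1 occurrence(s) of y with (x * y)
  => ( x * y ) >= 7
stmt 4: z := x * z  -- replace 0 occurrence(s) of z with (x * z)
  => ( x * y ) >= 7
stmt 3: y := 9 + 7  -- replace 1 occurrence(s) of y with (9 + 7)
  => ( x * ( 9 + 7 ) ) >= 7
stmt 2: x := 2 - 6  -- replace 1 occurrence(s) of x with (2 - 6)
  => ( ( 2 - 6 ) * ( 9 + 7 ) ) >= 7
stmt 1: z := z - 8  -- replace 0 occurrence(s) of z with (z - 8)
  => ( ( 2 - 6 ) * ( 9 + 7 ) ) >= 7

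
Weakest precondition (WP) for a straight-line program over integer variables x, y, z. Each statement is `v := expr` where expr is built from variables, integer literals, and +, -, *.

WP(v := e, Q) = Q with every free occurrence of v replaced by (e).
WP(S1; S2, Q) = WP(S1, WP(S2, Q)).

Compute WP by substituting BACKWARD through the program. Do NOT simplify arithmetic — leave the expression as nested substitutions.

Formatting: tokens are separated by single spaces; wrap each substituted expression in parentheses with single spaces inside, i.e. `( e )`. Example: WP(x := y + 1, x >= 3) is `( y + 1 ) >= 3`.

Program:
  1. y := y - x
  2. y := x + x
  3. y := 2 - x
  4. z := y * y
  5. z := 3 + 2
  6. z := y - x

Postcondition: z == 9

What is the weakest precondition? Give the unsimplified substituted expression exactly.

Answer: ( ( 2 - x ) - x ) == 9

Derivation:
post: z == 9
stmt 6: z := y - x  -- replace 1 occurrence(s) of z with (y - x)
  => ( y - x ) == 9
stmt 5: z := 3 + 2  -- replace 0 occurrence(s) of z with (3 + 2)
  => ( y - x ) == 9
stmt 4: z := y * y  -- replace 0 occurrence(s) of z with (y * y)
  => ( y - x ) == 9
stmt 3: y := 2 - x  -- replace 1 occurrence(s) of y with (2 - x)
  => ( ( 2 - x ) - x ) == 9
stmt 2: y := x + x  -- replace 0 occurrence(s) of y with (x + x)
  => ( ( 2 - x ) - x ) == 9
stmt 1: y := y - x  -- replace 0 occurrence(s) of y with (y - x)
  => ( ( 2 - x ) - x ) == 9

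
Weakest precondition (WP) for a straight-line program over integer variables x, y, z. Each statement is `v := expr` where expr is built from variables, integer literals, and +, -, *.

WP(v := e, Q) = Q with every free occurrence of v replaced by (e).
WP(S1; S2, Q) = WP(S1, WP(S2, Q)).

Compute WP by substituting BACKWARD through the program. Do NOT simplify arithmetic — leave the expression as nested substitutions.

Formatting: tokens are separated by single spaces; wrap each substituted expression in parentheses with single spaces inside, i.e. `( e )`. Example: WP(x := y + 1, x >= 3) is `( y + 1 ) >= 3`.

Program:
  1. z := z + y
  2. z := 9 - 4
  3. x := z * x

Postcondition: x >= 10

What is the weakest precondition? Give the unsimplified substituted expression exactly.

post: x >= 10
stmt 3: x := z * x  -- replace 1 occurrence(s) of x with (z * x)
  => ( z * x ) >= 10
stmt 2: z := 9 - 4  -- replace 1 occurrence(s) of z with (9 - 4)
  => ( ( 9 - 4 ) * x ) >= 10
stmt 1: z := z + y  -- replace 0 occurrence(s) of z with (z + y)
  => ( ( 9 - 4 ) * x ) >= 10

Answer: ( ( 9 - 4 ) * x ) >= 10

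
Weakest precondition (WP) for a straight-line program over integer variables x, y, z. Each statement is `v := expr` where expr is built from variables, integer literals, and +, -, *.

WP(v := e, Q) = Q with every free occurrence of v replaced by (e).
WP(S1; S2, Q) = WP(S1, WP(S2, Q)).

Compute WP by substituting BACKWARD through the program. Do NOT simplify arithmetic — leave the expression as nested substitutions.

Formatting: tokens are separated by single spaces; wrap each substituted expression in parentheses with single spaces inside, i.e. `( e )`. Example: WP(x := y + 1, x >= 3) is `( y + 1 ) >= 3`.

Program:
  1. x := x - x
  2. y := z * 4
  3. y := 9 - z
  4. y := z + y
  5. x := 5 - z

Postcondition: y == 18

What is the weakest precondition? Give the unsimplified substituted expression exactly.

post: y == 18
stmt 5: x := 5 - z  -- replace 0 occurrence(s) of x with (5 - z)
  => y == 18
stmt 4: y := z + y  -- replace 1 occurrence(s) of y with (z + y)
  => ( z + y ) == 18
stmt 3: y := 9 - z  -- replace 1 occurrence(s) of y with (9 - z)
  => ( z + ( 9 - z ) ) == 18
stmt 2: y := z * 4  -- replace 0 occurrence(s) of y with (z * 4)
  => ( z + ( 9 - z ) ) == 18
stmt 1: x := x - x  -- replace 0 occurrence(s) of x with (x - x)
  => ( z + ( 9 - z ) ) == 18

Answer: ( z + ( 9 - z ) ) == 18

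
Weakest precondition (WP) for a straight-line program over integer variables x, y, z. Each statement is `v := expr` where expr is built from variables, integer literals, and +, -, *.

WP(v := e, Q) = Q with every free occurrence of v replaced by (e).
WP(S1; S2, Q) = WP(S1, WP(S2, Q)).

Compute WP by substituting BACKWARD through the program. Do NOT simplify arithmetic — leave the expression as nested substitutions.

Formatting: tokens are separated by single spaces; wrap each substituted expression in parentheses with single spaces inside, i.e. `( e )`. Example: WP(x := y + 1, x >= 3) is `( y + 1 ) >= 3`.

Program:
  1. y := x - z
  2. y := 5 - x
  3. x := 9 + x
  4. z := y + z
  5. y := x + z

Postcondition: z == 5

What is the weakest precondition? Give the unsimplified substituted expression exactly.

post: z == 5
stmt 5: y := x + z  -- replace 0 occurrence(s) of y with (x + z)
  => z == 5
stmt 4: z := y + z  -- replace 1 occurrence(s) of z with (y + z)
  => ( y + z ) == 5
stmt 3: x := 9 + x  -- replace 0 occurrence(s) of x with (9 + x)
  => ( y + z ) == 5
stmt 2: y := 5 - x  -- replace 1 occurrence(s) of y with (5 - x)
  => ( ( 5 - x ) + z ) == 5
stmt 1: y := x - z  -- replace 0 occurrence(s) of y with (x - z)
  => ( ( 5 - x ) + z ) == 5

Answer: ( ( 5 - x ) + z ) == 5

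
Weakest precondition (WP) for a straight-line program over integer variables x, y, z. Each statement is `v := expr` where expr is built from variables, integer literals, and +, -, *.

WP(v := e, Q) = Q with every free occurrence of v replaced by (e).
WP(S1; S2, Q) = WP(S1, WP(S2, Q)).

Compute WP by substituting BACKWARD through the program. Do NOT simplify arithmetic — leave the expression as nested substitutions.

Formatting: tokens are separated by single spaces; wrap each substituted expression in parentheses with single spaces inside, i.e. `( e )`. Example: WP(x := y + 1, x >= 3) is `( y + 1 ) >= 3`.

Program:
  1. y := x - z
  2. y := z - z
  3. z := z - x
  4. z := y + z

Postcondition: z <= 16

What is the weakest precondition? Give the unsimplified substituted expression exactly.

Answer: ( ( z - z ) + ( z - x ) ) <= 16

Derivation:
post: z <= 16
stmt 4: z := y + z  -- replace 1 occurrence(s) of z with (y + z)
  => ( y + z ) <= 16
stmt 3: z := z - x  -- replace 1 occurrence(s) of z with (z - x)
  => ( y + ( z - x ) ) <= 16
stmt 2: y := z - z  -- replace 1 occurrence(s) of y with (z - z)
  => ( ( z - z ) + ( z - x ) ) <= 16
stmt 1: y := x - z  -- replace 0 occurrence(s) of y with (x - z)
  => ( ( z - z ) + ( z - x ) ) <= 16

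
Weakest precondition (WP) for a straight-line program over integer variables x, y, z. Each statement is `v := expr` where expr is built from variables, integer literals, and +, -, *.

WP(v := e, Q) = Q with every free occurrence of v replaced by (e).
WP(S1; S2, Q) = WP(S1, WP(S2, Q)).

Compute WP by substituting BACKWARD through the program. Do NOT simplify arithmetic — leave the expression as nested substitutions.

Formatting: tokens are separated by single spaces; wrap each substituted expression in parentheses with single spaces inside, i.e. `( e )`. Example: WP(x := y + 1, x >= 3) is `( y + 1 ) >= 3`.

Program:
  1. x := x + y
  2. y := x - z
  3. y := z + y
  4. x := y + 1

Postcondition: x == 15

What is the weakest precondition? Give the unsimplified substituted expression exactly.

post: x == 15
stmt 4: x := y + 1  -- replace 1 occurrence(s) of x with (y + 1)
  => ( y + 1 ) == 15
stmt 3: y := z + y  -- replace 1 occurrence(s) of y with (z + y)
  => ( ( z + y ) + 1 ) == 15
stmt 2: y := x - z  -- replace 1 occurrence(s) of y with (x - z)
  => ( ( z + ( x - z ) ) + 1 ) == 15
stmt 1: x := x + y  -- replace 1 occurrence(s) of x with (x + y)
  => ( ( z + ( ( x + y ) - z ) ) + 1 ) == 15

Answer: ( ( z + ( ( x + y ) - z ) ) + 1 ) == 15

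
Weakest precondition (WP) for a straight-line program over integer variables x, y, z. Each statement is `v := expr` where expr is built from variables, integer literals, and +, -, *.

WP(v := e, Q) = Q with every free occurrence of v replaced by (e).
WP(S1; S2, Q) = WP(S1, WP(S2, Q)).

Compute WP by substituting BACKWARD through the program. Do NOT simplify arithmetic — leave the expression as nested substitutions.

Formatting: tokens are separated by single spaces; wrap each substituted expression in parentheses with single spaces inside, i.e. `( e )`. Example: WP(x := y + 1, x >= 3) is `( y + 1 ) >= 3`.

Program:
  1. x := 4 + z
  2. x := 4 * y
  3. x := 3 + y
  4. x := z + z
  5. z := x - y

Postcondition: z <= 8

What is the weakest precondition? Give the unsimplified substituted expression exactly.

post: z <= 8
stmt 5: z := x - y  -- replace 1 occurrence(s) of z with (x - y)
  => ( x - y ) <= 8
stmt 4: x := z + z  -- replace 1 occurrence(s) of x with (z + z)
  => ( ( z + z ) - y ) <= 8
stmt 3: x := 3 + y  -- replace 0 occurrence(s) of x with (3 + y)
  => ( ( z + z ) - y ) <= 8
stmt 2: x := 4 * y  -- replace 0 occurrence(s) of x with (4 * y)
  => ( ( z + z ) - y ) <= 8
stmt 1: x := 4 + z  -- replace 0 occurrence(s) of x with (4 + z)
  => ( ( z + z ) - y ) <= 8

Answer: ( ( z + z ) - y ) <= 8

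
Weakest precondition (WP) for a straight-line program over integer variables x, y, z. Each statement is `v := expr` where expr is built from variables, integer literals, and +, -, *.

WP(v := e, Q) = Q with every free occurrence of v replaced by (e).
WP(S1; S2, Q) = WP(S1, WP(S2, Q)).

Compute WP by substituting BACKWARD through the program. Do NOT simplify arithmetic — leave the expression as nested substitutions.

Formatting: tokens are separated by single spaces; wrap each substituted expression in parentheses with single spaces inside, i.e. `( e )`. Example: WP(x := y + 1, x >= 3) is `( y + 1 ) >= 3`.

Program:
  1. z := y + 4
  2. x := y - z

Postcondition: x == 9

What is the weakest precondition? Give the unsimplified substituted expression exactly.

post: x == 9
stmt 2: x := y - z  -- replace 1 occurrence(s) of x with (y - z)
  => ( y - z ) == 9
stmt 1: z := y + 4  -- replace 1 occurrence(s) of z with (y + 4)
  => ( y - ( y + 4 ) ) == 9

Answer: ( y - ( y + 4 ) ) == 9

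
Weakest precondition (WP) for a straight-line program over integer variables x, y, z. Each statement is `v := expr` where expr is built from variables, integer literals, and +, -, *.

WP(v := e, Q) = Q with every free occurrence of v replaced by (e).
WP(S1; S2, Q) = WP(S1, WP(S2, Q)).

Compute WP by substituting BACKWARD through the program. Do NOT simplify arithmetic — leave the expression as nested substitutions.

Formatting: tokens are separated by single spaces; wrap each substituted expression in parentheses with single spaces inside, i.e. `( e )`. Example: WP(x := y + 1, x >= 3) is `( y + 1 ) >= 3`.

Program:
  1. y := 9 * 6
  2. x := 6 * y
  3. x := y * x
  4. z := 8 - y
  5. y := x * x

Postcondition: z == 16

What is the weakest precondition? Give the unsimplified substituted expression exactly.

post: z == 16
stmt 5: y := x * x  -- replace 0 occurrence(s) of y with (x * x)
  => z == 16
stmt 4: z := 8 - y  -- replace 1 occurrence(s) of z with (8 - y)
  => ( 8 - y ) == 16
stmt 3: x := y * x  -- replace 0 occurrence(s) of x with (y * x)
  => ( 8 - y ) == 16
stmt 2: x := 6 * y  -- replace 0 occurrence(s) of x with (6 * y)
  => ( 8 - y ) == 16
stmt 1: y := 9 * 6  -- replace 1 occurrence(s) of y with (9 * 6)
  => ( 8 - ( 9 * 6 ) ) == 16

Answer: ( 8 - ( 9 * 6 ) ) == 16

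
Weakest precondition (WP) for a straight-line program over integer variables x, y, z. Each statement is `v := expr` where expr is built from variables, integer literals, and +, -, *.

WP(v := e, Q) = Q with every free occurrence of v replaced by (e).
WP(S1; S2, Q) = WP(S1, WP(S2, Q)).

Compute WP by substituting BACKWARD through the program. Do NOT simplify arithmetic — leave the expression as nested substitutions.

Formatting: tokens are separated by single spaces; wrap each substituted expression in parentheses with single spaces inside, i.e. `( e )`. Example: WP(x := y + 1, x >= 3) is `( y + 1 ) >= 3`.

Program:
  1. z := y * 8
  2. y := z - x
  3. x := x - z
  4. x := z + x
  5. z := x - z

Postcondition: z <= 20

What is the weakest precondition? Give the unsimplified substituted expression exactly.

post: z <= 20
stmt 5: z := x - z  -- replace 1 occurrence(s) of z with (x - z)
  => ( x - z ) <= 20
stmt 4: x := z + x  -- replace 1 occurrence(s) of x with (z + x)
  => ( ( z + x ) - z ) <= 20
stmt 3: x := x - z  -- replace 1 occurrence(s) of x with (x - z)
  => ( ( z + ( x - z ) ) - z ) <= 20
stmt 2: y := z - x  -- replace 0 occurrence(s) of y with (z - x)
  => ( ( z + ( x - z ) ) - z ) <= 20
stmt 1: z := y * 8  -- replace 3 occurrence(s) of z with (y * 8)
  => ( ( ( y * 8 ) + ( x - ( y * 8 ) ) ) - ( y * 8 ) ) <= 20

Answer: ( ( ( y * 8 ) + ( x - ( y * 8 ) ) ) - ( y * 8 ) ) <= 20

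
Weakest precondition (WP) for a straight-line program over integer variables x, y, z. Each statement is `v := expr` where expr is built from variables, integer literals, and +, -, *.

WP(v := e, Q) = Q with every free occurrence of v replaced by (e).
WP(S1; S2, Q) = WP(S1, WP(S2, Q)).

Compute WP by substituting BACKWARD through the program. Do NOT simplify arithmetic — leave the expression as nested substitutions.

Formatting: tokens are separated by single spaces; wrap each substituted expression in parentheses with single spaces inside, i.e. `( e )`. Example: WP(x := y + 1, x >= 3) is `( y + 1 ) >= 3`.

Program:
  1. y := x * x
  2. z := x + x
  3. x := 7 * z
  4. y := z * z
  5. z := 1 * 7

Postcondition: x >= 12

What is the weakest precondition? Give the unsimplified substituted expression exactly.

Answer: ( 7 * ( x + x ) ) >= 12

Derivation:
post: x >= 12
stmt 5: z := 1 * 7  -- replace 0 occurrence(s) of z with (1 * 7)
  => x >= 12
stmt 4: y := z * z  -- replace 0 occurrence(s) of y with (z * z)
  => x >= 12
stmt 3: x := 7 * z  -- replace 1 occurrence(s) of x with (7 * z)
  => ( 7 * z ) >= 12
stmt 2: z := x + x  -- replace 1 occurrence(s) of z with (x + x)
  => ( 7 * ( x + x ) ) >= 12
stmt 1: y := x * x  -- replace 0 occurrence(s) of y with (x * x)
  => ( 7 * ( x + x ) ) >= 12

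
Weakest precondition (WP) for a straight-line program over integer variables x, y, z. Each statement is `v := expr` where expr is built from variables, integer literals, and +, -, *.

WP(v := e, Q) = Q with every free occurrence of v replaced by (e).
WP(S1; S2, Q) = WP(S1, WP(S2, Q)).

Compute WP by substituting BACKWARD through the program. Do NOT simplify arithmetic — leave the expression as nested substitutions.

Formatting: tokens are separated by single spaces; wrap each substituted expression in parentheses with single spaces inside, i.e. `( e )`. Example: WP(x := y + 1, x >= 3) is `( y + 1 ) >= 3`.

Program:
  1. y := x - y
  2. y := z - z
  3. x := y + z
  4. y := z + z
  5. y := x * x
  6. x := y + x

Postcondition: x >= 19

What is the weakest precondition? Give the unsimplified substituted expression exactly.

post: x >= 19
stmt 6: x := y + x  -- replace 1 occurrence(s) of x with (y + x)
  => ( y + x ) >= 19
stmt 5: y := x * x  -- replace 1 occurrence(s) of y with (x * x)
  => ( ( x * x ) + x ) >= 19
stmt 4: y := z + z  -- replace 0 occurrence(s) of y with (z + z)
  => ( ( x * x ) + x ) >= 19
stmt 3: x := y + z  -- replace 3 occurrence(s) of x with (y + z)
  => ( ( ( y + z ) * ( y + z ) ) + ( y + z ) ) >= 19
stmt 2: y := z - z  -- replace 3 occurrence(s) of y with (z - z)
  => ( ( ( ( z - z ) + z ) * ( ( z - z ) + z ) ) + ( ( z - z ) + z ) ) >= 19
stmt 1: y := x - y  -- replace 0 occurrence(s) of y with (x - y)
  => ( ( ( ( z - z ) + z ) * ( ( z - z ) + z ) ) + ( ( z - z ) + z ) ) >= 19

Answer: ( ( ( ( z - z ) + z ) * ( ( z - z ) + z ) ) + ( ( z - z ) + z ) ) >= 19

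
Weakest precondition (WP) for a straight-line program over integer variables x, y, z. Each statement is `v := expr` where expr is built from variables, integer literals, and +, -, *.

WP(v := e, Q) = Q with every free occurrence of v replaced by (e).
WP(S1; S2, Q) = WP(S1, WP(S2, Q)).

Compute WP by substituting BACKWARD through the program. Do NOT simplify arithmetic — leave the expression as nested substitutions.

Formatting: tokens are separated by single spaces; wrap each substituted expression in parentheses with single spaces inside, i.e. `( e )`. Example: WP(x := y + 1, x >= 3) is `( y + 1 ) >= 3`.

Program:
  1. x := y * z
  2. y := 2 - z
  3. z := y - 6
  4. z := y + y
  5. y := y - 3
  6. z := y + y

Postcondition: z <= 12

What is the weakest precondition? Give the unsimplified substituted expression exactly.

post: z <= 12
stmt 6: z := y + y  -- replace 1 occurrence(s) of z with (y + y)
  => ( y + y ) <= 12
stmt 5: y := y - 3  -- replace 2 occurrence(s) of y with (y - 3)
  => ( ( y - 3 ) + ( y - 3 ) ) <= 12
stmt 4: z := y + y  -- replace 0 occurrence(s) of z with (y + y)
  => ( ( y - 3 ) + ( y - 3 ) ) <= 12
stmt 3: z := y - 6  -- replace 0 occurrence(s) of z with (y - 6)
  => ( ( y - 3 ) + ( y - 3 ) ) <= 12
stmt 2: y := 2 - z  -- replace 2 occurrence(s) of y with (2 - z)
  => ( ( ( 2 - z ) - 3 ) + ( ( 2 - z ) - 3 ) ) <= 12
stmt 1: x := y * z  -- replace 0 occurrence(s) of x with (y * z)
  => ( ( ( 2 - z ) - 3 ) + ( ( 2 - z ) - 3 ) ) <= 12

Answer: ( ( ( 2 - z ) - 3 ) + ( ( 2 - z ) - 3 ) ) <= 12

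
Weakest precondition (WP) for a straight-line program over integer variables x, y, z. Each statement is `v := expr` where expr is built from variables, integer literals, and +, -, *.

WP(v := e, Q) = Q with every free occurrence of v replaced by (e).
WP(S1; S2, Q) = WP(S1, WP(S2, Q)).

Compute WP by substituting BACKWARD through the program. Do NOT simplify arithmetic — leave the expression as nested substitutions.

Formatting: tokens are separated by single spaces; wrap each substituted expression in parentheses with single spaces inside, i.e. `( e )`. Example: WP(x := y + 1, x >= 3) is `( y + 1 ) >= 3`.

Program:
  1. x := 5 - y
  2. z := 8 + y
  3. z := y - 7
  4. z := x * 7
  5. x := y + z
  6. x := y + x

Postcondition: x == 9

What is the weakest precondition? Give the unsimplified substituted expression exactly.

Answer: ( y + ( y + ( ( 5 - y ) * 7 ) ) ) == 9

Derivation:
post: x == 9
stmt 6: x := y + x  -- replace 1 occurrence(s) of x with (y + x)
  => ( y + x ) == 9
stmt 5: x := y + z  -- replace 1 occurrence(s) of x with (y + z)
  => ( y + ( y + z ) ) == 9
stmt 4: z := x * 7  -- replace 1 occurrence(s) of z with (x * 7)
  => ( y + ( y + ( x * 7 ) ) ) == 9
stmt 3: z := y - 7  -- replace 0 occurrence(s) of z with (y - 7)
  => ( y + ( y + ( x * 7 ) ) ) == 9
stmt 2: z := 8 + y  -- replace 0 occurrence(s) of z with (8 + y)
  => ( y + ( y + ( x * 7 ) ) ) == 9
stmt 1: x := 5 - y  -- replace 1 occurrence(s) of x with (5 - y)
  => ( y + ( y + ( ( 5 - y ) * 7 ) ) ) == 9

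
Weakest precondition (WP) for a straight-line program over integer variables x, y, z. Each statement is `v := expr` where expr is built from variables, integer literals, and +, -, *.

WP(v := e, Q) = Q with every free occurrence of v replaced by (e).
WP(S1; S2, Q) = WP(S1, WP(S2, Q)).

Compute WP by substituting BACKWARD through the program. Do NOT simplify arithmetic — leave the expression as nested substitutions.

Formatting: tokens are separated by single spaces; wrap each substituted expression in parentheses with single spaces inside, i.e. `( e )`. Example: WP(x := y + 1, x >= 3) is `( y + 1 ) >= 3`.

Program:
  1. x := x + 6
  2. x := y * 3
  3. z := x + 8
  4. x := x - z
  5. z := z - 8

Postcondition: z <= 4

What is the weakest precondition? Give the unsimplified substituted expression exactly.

Answer: ( ( ( y * 3 ) + 8 ) - 8 ) <= 4

Derivation:
post: z <= 4
stmt 5: z := z - 8  -- replace 1 occurrence(s) of z with (z - 8)
  => ( z - 8 ) <= 4
stmt 4: x := x - z  -- replace 0 occurrence(s) of x with (x - z)
  => ( z - 8 ) <= 4
stmt 3: z := x + 8  -- replace 1 occurrence(s) of z with (x + 8)
  => ( ( x + 8 ) - 8 ) <= 4
stmt 2: x := y * 3  -- replace 1 occurrence(s) of x with (y * 3)
  => ( ( ( y * 3 ) + 8 ) - 8 ) <= 4
stmt 1: x := x + 6  -- replace 0 occurrence(s) of x with (x + 6)
  => ( ( ( y * 3 ) + 8 ) - 8 ) <= 4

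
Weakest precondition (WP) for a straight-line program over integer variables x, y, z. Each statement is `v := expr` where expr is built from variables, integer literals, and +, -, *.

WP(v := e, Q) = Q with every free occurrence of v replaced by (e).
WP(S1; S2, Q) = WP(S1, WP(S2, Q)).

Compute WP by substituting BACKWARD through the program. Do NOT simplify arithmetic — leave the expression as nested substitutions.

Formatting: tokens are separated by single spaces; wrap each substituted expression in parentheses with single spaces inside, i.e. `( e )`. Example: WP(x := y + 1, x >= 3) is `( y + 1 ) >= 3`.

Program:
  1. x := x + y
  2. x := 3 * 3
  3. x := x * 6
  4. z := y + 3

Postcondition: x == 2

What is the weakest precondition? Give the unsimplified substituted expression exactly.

Answer: ( ( 3 * 3 ) * 6 ) == 2

Derivation:
post: x == 2
stmt 4: z := y + 3  -- replace 0 occurrence(s) of z with (y + 3)
  => x == 2
stmt 3: x := x * 6  -- replace 1 occurrence(s) of x with (x * 6)
  => ( x * 6 ) == 2
stmt 2: x := 3 * 3  -- replace 1 occurrence(s) of x with (3 * 3)
  => ( ( 3 * 3 ) * 6 ) == 2
stmt 1: x := x + y  -- replace 0 occurrence(s) of x with (x + y)
  => ( ( 3 * 3 ) * 6 ) == 2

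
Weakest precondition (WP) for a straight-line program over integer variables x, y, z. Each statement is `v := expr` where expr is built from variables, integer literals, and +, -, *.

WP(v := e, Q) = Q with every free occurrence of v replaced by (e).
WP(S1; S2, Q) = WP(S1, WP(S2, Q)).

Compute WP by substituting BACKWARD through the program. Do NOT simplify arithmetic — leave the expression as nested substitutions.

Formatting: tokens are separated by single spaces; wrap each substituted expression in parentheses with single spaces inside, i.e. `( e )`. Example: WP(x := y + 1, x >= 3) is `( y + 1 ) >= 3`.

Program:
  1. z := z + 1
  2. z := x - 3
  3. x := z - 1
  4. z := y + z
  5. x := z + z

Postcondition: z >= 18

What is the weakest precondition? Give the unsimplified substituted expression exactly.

Answer: ( y + ( x - 3 ) ) >= 18

Derivation:
post: z >= 18
stmt 5: x := z + z  -- replace 0 occurrence(s) of x with (z + z)
  => z >= 18
stmt 4: z := y + z  -- replace 1 occurrence(s) of z with (y + z)
  => ( y + z ) >= 18
stmt 3: x := z - 1  -- replace 0 occurrence(s) of x with (z - 1)
  => ( y + z ) >= 18
stmt 2: z := x - 3  -- replace 1 occurrence(s) of z with (x - 3)
  => ( y + ( x - 3 ) ) >= 18
stmt 1: z := z + 1  -- replace 0 occurrence(s) of z with (z + 1)
  => ( y + ( x - 3 ) ) >= 18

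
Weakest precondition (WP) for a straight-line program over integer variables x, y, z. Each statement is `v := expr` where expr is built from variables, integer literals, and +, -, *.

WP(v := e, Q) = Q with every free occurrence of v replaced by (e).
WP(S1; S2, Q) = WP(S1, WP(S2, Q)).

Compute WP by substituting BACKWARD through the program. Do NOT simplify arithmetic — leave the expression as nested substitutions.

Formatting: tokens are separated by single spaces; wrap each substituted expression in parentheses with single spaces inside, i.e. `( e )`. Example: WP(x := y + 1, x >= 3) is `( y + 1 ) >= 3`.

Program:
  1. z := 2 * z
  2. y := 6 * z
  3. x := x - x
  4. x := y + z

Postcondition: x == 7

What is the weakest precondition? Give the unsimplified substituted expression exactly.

post: x == 7
stmt 4: x := y + z  -- replace 1 occurrence(s) of x with (y + z)
  => ( y + z ) == 7
stmt 3: x := x - x  -- replace 0 occurrence(s) of x with (x - x)
  => ( y + z ) == 7
stmt 2: y := 6 * z  -- replace 1 occurrence(s) of y with (6 * z)
  => ( ( 6 * z ) + z ) == 7
stmt 1: z := 2 * z  -- replace 2 occurrence(s) of z with (2 * z)
  => ( ( 6 * ( 2 * z ) ) + ( 2 * z ) ) == 7

Answer: ( ( 6 * ( 2 * z ) ) + ( 2 * z ) ) == 7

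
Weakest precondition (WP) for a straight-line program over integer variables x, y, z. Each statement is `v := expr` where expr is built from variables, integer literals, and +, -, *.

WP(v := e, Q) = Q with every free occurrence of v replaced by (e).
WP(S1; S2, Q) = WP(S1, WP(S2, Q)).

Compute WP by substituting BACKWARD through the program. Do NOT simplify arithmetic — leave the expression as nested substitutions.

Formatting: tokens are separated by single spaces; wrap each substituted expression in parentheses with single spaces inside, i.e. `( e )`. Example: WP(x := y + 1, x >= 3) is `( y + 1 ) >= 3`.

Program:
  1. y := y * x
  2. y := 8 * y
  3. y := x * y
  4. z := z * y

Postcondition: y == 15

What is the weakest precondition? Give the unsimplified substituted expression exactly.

Answer: ( x * ( 8 * ( y * x ) ) ) == 15

Derivation:
post: y == 15
stmt 4: z := z * y  -- replace 0 occurrence(s) of z with (z * y)
  => y == 15
stmt 3: y := x * y  -- replace 1 occurrence(s) of y with (x * y)
  => ( x * y ) == 15
stmt 2: y := 8 * y  -- replace 1 occurrence(s) of y with (8 * y)
  => ( x * ( 8 * y ) ) == 15
stmt 1: y := y * x  -- replace 1 occurrence(s) of y with (y * x)
  => ( x * ( 8 * ( y * x ) ) ) == 15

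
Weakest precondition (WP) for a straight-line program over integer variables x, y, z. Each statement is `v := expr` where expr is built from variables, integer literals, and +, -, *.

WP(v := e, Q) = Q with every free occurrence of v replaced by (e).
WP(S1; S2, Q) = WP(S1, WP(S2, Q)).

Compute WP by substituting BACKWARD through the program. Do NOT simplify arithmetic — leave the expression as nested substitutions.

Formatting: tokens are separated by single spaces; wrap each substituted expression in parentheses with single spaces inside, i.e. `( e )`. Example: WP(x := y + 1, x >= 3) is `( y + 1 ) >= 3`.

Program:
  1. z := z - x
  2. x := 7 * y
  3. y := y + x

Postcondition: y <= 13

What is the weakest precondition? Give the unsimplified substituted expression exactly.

Answer: ( y + ( 7 * y ) ) <= 13

Derivation:
post: y <= 13
stmt 3: y := y + x  -- replace 1 occurrence(s) of y with (y + x)
  => ( y + x ) <= 13
stmt 2: x := 7 * y  -- replace 1 occurrence(s) of x with (7 * y)
  => ( y + ( 7 * y ) ) <= 13
stmt 1: z := z - x  -- replace 0 occurrence(s) of z with (z - x)
  => ( y + ( 7 * y ) ) <= 13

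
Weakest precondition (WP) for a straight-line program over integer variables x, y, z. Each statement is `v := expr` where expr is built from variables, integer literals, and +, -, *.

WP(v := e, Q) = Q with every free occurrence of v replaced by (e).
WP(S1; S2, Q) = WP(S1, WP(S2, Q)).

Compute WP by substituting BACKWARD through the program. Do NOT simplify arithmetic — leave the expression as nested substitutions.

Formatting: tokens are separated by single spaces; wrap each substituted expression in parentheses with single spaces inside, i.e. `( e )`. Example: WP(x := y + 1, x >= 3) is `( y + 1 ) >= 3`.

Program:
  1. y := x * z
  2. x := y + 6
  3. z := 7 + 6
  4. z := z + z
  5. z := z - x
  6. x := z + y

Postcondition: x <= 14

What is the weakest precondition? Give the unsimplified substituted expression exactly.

post: x <= 14
stmt 6: x := z + y  -- replace 1 occurrence(s) of x with (z + y)
  => ( z + y ) <= 14
stmt 5: z := z - x  -- replace 1 occurrence(s) of z with (z - x)
  => ( ( z - x ) + y ) <= 14
stmt 4: z := z + z  -- replace 1 occurrence(s) of z with (z + z)
  => ( ( ( z + z ) - x ) + y ) <= 14
stmt 3: z := 7 + 6  -- replace 2 occurrence(s) of z with (7 + 6)
  => ( ( ( ( 7 + 6 ) + ( 7 + 6 ) ) - x ) + y ) <= 14
stmt 2: x := y + 6  -- replace 1 occurrence(s) of x with (y + 6)
  => ( ( ( ( 7 + 6 ) + ( 7 + 6 ) ) - ( y + 6 ) ) + y ) <= 14
stmt 1: y := x * z  -- replace 2 occurrence(s) of y with (x * z)
  => ( ( ( ( 7 + 6 ) + ( 7 + 6 ) ) - ( ( x * z ) + 6 ) ) + ( x * z ) ) <= 14

Answer: ( ( ( ( 7 + 6 ) + ( 7 + 6 ) ) - ( ( x * z ) + 6 ) ) + ( x * z ) ) <= 14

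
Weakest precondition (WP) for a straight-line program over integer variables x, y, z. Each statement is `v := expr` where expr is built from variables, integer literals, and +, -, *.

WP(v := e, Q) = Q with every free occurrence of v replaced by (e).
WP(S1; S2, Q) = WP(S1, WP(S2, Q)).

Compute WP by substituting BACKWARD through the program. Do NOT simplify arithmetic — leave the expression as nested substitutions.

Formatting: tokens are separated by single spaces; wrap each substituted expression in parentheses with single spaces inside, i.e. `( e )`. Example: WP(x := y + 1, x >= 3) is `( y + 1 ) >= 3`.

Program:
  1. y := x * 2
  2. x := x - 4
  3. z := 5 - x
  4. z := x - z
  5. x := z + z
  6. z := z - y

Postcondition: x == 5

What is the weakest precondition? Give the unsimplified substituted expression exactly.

Answer: ( ( ( x - 4 ) - ( 5 - ( x - 4 ) ) ) + ( ( x - 4 ) - ( 5 - ( x - 4 ) ) ) ) == 5

Derivation:
post: x == 5
stmt 6: z := z - y  -- replace 0 occurrence(s) of z with (z - y)
  => x == 5
stmt 5: x := z + z  -- replace 1 occurrence(s) of x with (z + z)
  => ( z + z ) == 5
stmt 4: z := x - z  -- replace 2 occurrence(s) of z with (x - z)
  => ( ( x - z ) + ( x - z ) ) == 5
stmt 3: z := 5 - x  -- replace 2 occurrence(s) of z with (5 - x)
  => ( ( x - ( 5 - x ) ) + ( x - ( 5 - x ) ) ) == 5
stmt 2: x := x - 4  -- replace 4 occurrence(s) of x with (x - 4)
  => ( ( ( x - 4 ) - ( 5 - ( x - 4 ) ) ) + ( ( x - 4 ) - ( 5 - ( x - 4 ) ) ) ) == 5
stmt 1: y := x * 2  -- replace 0 occurrence(s) of y with (x * 2)
  => ( ( ( x - 4 ) - ( 5 - ( x - 4 ) ) ) + ( ( x - 4 ) - ( 5 - ( x - 4 ) ) ) ) == 5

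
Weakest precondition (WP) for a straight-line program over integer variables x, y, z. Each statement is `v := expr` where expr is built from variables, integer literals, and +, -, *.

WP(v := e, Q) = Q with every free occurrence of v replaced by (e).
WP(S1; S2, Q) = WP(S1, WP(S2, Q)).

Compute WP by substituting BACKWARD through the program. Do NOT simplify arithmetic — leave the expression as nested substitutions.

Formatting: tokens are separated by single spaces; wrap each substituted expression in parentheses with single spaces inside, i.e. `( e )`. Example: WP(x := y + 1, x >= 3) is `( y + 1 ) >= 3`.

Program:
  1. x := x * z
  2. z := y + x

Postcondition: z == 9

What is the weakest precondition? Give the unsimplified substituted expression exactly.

post: z == 9
stmt 2: z := y + x  -- replace 1 occurrence(s) of z with (y + x)
  => ( y + x ) == 9
stmt 1: x := x * z  -- replace 1 occurrence(s) of x with (x * z)
  => ( y + ( x * z ) ) == 9

Answer: ( y + ( x * z ) ) == 9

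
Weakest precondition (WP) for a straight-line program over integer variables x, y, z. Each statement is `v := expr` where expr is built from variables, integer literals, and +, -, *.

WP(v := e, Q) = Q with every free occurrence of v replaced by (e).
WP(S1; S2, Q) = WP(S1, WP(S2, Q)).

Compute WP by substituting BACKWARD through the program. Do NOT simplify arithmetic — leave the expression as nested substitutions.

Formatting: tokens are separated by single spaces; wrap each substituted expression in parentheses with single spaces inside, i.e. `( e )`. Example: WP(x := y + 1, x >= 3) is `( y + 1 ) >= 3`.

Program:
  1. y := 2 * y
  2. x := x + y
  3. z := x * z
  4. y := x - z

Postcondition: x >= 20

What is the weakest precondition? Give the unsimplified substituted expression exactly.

Answer: ( x + ( 2 * y ) ) >= 20

Derivation:
post: x >= 20
stmt 4: y := x - z  -- replace 0 occurrence(s) of y with (x - z)
  => x >= 20
stmt 3: z := x * z  -- replace 0 occurrence(s) of z with (x * z)
  => x >= 20
stmt 2: x := x + y  -- replace 1 occurrence(s) of x with (x + y)
  => ( x + y ) >= 20
stmt 1: y := 2 * y  -- replace 1 occurrence(s) of y with (2 * y)
  => ( x + ( 2 * y ) ) >= 20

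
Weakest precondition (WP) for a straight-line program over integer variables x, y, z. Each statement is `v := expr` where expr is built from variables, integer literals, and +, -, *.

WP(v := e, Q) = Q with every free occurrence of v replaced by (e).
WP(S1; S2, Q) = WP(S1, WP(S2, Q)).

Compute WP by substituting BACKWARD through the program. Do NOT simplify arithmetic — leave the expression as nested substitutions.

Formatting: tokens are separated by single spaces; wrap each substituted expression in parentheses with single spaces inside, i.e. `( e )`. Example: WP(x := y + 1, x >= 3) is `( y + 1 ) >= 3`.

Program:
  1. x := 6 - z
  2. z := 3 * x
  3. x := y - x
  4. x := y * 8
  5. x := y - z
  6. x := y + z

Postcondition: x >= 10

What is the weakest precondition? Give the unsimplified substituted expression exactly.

Answer: ( y + ( 3 * ( 6 - z ) ) ) >= 10

Derivation:
post: x >= 10
stmt 6: x := y + z  -- replace 1 occurrence(s) of x with (y + z)
  => ( y + z ) >= 10
stmt 5: x := y - z  -- replace 0 occurrence(s) of x with (y - z)
  => ( y + z ) >= 10
stmt 4: x := y * 8  -- replace 0 occurrence(s) of x with (y * 8)
  => ( y + z ) >= 10
stmt 3: x := y - x  -- replace 0 occurrence(s) of x with (y - x)
  => ( y + z ) >= 10
stmt 2: z := 3 * x  -- replace 1 occurrence(s) of z with (3 * x)
  => ( y + ( 3 * x ) ) >= 10
stmt 1: x := 6 - z  -- replace 1 occurrence(s) of x with (6 - z)
  => ( y + ( 3 * ( 6 - z ) ) ) >= 10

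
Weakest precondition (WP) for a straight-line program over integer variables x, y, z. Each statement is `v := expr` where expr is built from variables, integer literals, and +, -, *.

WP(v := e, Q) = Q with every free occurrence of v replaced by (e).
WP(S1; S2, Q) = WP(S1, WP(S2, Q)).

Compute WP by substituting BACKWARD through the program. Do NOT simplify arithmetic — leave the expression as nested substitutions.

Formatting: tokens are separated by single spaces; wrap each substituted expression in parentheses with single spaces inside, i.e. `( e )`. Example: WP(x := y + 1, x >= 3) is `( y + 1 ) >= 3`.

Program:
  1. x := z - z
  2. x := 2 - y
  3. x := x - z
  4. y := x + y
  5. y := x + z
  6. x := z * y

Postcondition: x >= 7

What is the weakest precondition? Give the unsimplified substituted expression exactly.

Answer: ( z * ( ( ( 2 - y ) - z ) + z ) ) >= 7

Derivation:
post: x >= 7
stmt 6: x := z * y  -- replace 1 occurrence(s) of x with (z * y)
  => ( z * y ) >= 7
stmt 5: y := x + z  -- replace 1 occurrence(s) of y with (x + z)
  => ( z * ( x + z ) ) >= 7
stmt 4: y := x + y  -- replace 0 occurrence(s) of y with (x + y)
  => ( z * ( x + z ) ) >= 7
stmt 3: x := x - z  -- replace 1 occurrence(s) of x with (x - z)
  => ( z * ( ( x - z ) + z ) ) >= 7
stmt 2: x := 2 - y  -- replace 1 occurrence(s) of x with (2 - y)
  => ( z * ( ( ( 2 - y ) - z ) + z ) ) >= 7
stmt 1: x := z - z  -- replace 0 occurrence(s) of x with (z - z)
  => ( z * ( ( ( 2 - y ) - z ) + z ) ) >= 7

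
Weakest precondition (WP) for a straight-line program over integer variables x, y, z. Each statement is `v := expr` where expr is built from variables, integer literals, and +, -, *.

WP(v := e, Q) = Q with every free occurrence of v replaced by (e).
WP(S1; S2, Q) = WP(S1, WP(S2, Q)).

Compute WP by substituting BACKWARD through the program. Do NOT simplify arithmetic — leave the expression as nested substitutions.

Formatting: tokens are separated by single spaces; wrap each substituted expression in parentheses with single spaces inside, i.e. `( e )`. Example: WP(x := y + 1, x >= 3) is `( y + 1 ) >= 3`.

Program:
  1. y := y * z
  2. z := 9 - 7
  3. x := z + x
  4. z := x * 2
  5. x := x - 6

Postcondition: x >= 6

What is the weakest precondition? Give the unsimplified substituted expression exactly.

post: x >= 6
stmt 5: x := x - 6  -- replace 1 occurrence(s) of x with (x - 6)
  => ( x - 6 ) >= 6
stmt 4: z := x * 2  -- replace 0 occurrence(s) of z with (x * 2)
  => ( x - 6 ) >= 6
stmt 3: x := z + x  -- replace 1 occurrence(s) of x with (z + x)
  => ( ( z + x ) - 6 ) >= 6
stmt 2: z := 9 - 7  -- replace 1 occurrence(s) of z with (9 - 7)
  => ( ( ( 9 - 7 ) + x ) - 6 ) >= 6
stmt 1: y := y * z  -- replace 0 occurrence(s) of y with (y * z)
  => ( ( ( 9 - 7 ) + x ) - 6 ) >= 6

Answer: ( ( ( 9 - 7 ) + x ) - 6 ) >= 6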